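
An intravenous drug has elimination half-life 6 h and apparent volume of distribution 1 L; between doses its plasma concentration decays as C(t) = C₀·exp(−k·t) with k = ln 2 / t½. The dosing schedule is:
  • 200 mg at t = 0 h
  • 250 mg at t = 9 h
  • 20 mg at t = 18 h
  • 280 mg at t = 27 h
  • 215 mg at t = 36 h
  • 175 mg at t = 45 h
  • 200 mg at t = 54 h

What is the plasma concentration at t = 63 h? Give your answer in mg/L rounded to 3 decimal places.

107.199 mg/L

k = ln 2 / 6 = 0.11552 per h
Dose 1 (200 mg at t=0 h): 200·exp(−0.11552·63) = 0.138 mg/L
Dose 2 (250 mg at t=9 h): 250·exp(−0.11552·54) = 0.488 mg/L
Dose 3 (20 mg at t=18 h): 20·exp(−0.11552·45) = 0.110 mg/L
Dose 4 (280 mg at t=27 h): 280·exp(−0.11552·36) = 4.375 mg/L
Dose 5 (215 mg at t=36 h): 215·exp(−0.11552·27) = 9.502 mg/L
Dose 6 (175 mg at t=45 h): 175·exp(−0.11552·18) = 21.875 mg/L
Dose 7 (200 mg at t=54 h): 200·exp(−0.11552·9) = 70.711 mg/L
C(63) = 0.138 + 0.488 + 0.110 + 4.375 + 9.502 + 21.875 + 70.711 = 107.199 mg/L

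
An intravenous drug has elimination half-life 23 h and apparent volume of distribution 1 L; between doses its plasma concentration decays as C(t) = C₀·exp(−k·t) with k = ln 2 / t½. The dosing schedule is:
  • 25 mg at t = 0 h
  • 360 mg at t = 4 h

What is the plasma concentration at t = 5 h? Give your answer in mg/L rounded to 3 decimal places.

370.816 mg/L

k = ln 2 / 23 = 0.03014 per h
Dose 1 (25 mg at t=0 h): 25·exp(−0.03014·5) = 21.503 mg/L
Dose 2 (360 mg at t=4 h): 360·exp(−0.03014·1) = 349.313 mg/L
C(5) = 21.503 + 349.313 = 370.816 mg/L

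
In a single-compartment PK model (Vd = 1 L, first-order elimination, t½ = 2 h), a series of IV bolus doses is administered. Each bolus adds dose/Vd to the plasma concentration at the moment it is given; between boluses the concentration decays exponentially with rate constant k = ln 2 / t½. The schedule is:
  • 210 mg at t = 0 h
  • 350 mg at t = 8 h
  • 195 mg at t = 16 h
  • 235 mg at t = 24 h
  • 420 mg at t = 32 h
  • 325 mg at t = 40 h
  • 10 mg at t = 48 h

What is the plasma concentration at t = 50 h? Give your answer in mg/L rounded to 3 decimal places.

k = ln 2 / 2 = 0.34657 per h
Dose 1 (210 mg at t=0 h): 210·exp(−0.34657·50) = 0.000 mg/L
Dose 2 (350 mg at t=8 h): 350·exp(−0.34657·42) = 0.000 mg/L
Dose 3 (195 mg at t=16 h): 195·exp(−0.34657·34) = 0.001 mg/L
Dose 4 (235 mg at t=24 h): 235·exp(−0.34657·26) = 0.029 mg/L
Dose 5 (420 mg at t=32 h): 420·exp(−0.34657·18) = 0.820 mg/L
Dose 6 (325 mg at t=40 h): 325·exp(−0.34657·10) = 10.156 mg/L
Dose 7 (10 mg at t=48 h): 10·exp(−0.34657·2) = 5.000 mg/L
C(50) = 0.000 + 0.000 + 0.001 + 0.029 + 0.820 + 10.156 + 5.000 = 16.007 mg/L

16.007 mg/L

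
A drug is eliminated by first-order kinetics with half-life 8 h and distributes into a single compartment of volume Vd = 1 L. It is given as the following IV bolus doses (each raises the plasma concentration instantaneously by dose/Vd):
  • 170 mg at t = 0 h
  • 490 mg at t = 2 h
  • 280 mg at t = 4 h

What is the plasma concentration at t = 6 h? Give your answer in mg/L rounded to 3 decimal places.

k = ln 2 / 8 = 0.08664 per h
Dose 1 (170 mg at t=0 h): 170·exp(−0.08664·6) = 101.083 mg/L
Dose 2 (490 mg at t=2 h): 490·exp(−0.08664·4) = 346.482 mg/L
Dose 3 (280 mg at t=4 h): 280·exp(−0.08664·2) = 235.451 mg/L
C(6) = 101.083 + 346.482 + 235.451 = 683.016 mg/L

683.016 mg/L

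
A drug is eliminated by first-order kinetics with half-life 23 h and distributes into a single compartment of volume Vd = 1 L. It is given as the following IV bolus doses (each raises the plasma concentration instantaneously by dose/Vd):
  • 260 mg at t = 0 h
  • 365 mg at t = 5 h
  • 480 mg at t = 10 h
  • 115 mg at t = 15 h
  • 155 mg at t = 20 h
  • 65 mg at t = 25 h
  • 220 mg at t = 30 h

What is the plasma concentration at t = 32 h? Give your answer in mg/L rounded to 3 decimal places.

k = ln 2 / 23 = 0.03014 per h
Dose 1 (260 mg at t=0 h): 260·exp(−0.03014·32) = 99.117 mg/L
Dose 2 (365 mg at t=5 h): 365·exp(−0.03014·27) = 161.774 mg/L
Dose 3 (480 mg at t=10 h): 480·exp(−0.03014·22) = 247.343 mg/L
Dose 4 (115 mg at t=15 h): 115·exp(−0.03014·17) = 68.897 mg/L
Dose 5 (155 mg at t=20 h): 155·exp(−0.03014·12) = 107.962 mg/L
Dose 6 (65 mg at t=25 h): 65·exp(−0.03014·7) = 52.638 mg/L
Dose 7 (220 mg at t=30 h): 220·exp(−0.03014·2) = 207.132 mg/L
C(32) = 99.117 + 161.774 + 247.343 + 68.897 + 107.962 + 52.638 + 207.132 = 944.863 mg/L

944.863 mg/L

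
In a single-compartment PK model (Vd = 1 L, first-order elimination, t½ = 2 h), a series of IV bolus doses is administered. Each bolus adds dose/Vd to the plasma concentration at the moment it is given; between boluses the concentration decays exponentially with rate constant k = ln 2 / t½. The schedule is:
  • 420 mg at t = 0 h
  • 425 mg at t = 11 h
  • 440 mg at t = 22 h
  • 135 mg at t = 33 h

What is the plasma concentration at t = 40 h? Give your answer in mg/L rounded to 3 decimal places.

k = ln 2 / 2 = 0.34657 per h
Dose 1 (420 mg at t=0 h): 420·exp(−0.34657·40) = 0.000 mg/L
Dose 2 (425 mg at t=11 h): 425·exp(−0.34657·29) = 0.018 mg/L
Dose 3 (440 mg at t=22 h): 440·exp(−0.34657·18) = 0.859 mg/L
Dose 4 (135 mg at t=33 h): 135·exp(−0.34657·7) = 11.932 mg/L
C(40) = 0.000 + 0.018 + 0.859 + 11.932 = 12.811 mg/L

12.811 mg/L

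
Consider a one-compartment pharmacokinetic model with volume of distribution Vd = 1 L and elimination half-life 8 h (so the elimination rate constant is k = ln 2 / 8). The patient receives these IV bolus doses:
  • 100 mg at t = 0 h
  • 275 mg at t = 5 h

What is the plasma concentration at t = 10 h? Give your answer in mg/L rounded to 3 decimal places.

220.360 mg/L

k = ln 2 / 8 = 0.08664 per h
Dose 1 (100 mg at t=0 h): 100·exp(−0.08664·10) = 42.045 mg/L
Dose 2 (275 mg at t=5 h): 275·exp(−0.08664·5) = 178.315 mg/L
C(10) = 42.045 + 178.315 = 220.360 mg/L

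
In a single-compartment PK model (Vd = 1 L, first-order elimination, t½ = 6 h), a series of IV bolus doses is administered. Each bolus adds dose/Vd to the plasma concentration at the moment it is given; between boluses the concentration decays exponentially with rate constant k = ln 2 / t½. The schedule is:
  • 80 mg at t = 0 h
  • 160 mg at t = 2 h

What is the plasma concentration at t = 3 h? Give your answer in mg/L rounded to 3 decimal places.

k = ln 2 / 6 = 0.11552 per h
Dose 1 (80 mg at t=0 h): 80·exp(−0.11552·3) = 56.569 mg/L
Dose 2 (160 mg at t=2 h): 160·exp(−0.11552·1) = 142.544 mg/L
C(3) = 56.569 + 142.544 = 199.112 mg/L

199.112 mg/L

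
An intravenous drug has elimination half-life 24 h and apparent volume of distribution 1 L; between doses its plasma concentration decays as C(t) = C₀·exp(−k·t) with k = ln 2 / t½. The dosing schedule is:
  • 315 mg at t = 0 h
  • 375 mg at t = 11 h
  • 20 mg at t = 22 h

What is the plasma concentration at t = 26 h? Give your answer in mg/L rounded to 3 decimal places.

409.636 mg/L

k = ln 2 / 24 = 0.02888 per h
Dose 1 (315 mg at t=0 h): 315·exp(−0.02888·26) = 148.660 mg/L
Dose 2 (375 mg at t=11 h): 375·exp(−0.02888·15) = 243.157 mg/L
Dose 3 (20 mg at t=22 h): 20·exp(−0.02888·4) = 17.818 mg/L
C(26) = 148.660 + 243.157 + 17.818 = 409.636 mg/L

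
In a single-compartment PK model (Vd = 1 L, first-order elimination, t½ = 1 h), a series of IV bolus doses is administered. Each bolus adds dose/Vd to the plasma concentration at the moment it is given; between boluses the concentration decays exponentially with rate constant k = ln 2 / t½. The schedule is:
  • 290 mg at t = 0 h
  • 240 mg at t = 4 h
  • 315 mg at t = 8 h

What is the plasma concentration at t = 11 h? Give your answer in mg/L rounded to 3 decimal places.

k = ln 2 / 1 = 0.69315 per h
Dose 1 (290 mg at t=0 h): 290·exp(−0.69315·11) = 0.142 mg/L
Dose 2 (240 mg at t=4 h): 240·exp(−0.69315·7) = 1.875 mg/L
Dose 3 (315 mg at t=8 h): 315·exp(−0.69315·3) = 39.375 mg/L
C(11) = 0.142 + 1.875 + 39.375 = 41.392 mg/L

41.392 mg/L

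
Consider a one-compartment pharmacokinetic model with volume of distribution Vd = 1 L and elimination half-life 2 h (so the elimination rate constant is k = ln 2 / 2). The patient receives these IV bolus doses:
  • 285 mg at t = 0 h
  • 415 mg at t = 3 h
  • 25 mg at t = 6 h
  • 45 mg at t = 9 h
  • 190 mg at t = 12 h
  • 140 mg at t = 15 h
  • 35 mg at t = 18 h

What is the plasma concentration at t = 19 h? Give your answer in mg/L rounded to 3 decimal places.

k = ln 2 / 2 = 0.34657 per h
Dose 1 (285 mg at t=0 h): 285·exp(−0.34657·19) = 0.394 mg/L
Dose 2 (415 mg at t=3 h): 415·exp(−0.34657·16) = 1.621 mg/L
Dose 3 (25 mg at t=6 h): 25·exp(−0.34657·13) = 0.276 mg/L
Dose 4 (45 mg at t=9 h): 45·exp(−0.34657·10) = 1.406 mg/L
Dose 5 (190 mg at t=12 h): 190·exp(−0.34657·7) = 16.794 mg/L
Dose 6 (140 mg at t=15 h): 140·exp(−0.34657·4) = 35.000 mg/L
Dose 7 (35 mg at t=18 h): 35·exp(−0.34657·1) = 24.749 mg/L
C(19) = 0.394 + 1.621 + 0.276 + 1.406 + 16.794 + 35.000 + 24.749 = 80.240 mg/L

80.240 mg/L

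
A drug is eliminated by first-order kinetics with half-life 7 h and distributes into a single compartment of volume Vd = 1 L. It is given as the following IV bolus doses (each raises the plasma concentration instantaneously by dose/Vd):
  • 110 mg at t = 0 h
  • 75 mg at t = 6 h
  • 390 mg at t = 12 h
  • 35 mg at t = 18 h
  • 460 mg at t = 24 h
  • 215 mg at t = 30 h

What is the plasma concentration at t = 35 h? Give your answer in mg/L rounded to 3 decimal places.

k = ln 2 / 7 = 0.09902 per h
Dose 1 (110 mg at t=0 h): 110·exp(−0.09902·35) = 3.438 mg/L
Dose 2 (75 mg at t=6 h): 75·exp(−0.09902·29) = 4.246 mg/L
Dose 3 (390 mg at t=12 h): 390·exp(−0.09902·23) = 39.991 mg/L
Dose 4 (35 mg at t=18 h): 35·exp(−0.09902·17) = 6.501 mg/L
Dose 5 (460 mg at t=24 h): 460·exp(−0.09902·11) = 154.779 mg/L
Dose 6 (215 mg at t=30 h): 215·exp(−0.09902·5) = 131.044 mg/L
C(35) = 3.438 + 4.246 + 39.991 + 6.501 + 154.779 + 131.044 = 339.998 mg/L

339.998 mg/L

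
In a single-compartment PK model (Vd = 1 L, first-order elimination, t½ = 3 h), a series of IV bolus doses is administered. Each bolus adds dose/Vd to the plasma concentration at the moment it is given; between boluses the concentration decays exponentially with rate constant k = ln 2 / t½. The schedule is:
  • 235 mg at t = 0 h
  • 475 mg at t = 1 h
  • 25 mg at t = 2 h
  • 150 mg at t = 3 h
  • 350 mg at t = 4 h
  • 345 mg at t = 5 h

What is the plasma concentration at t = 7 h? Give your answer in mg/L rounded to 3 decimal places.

k = ln 2 / 3 = 0.23105 per h
Dose 1 (235 mg at t=0 h): 235·exp(−0.23105·7) = 46.630 mg/L
Dose 2 (475 mg at t=1 h): 475·exp(−0.23105·6) = 118.750 mg/L
Dose 3 (25 mg at t=2 h): 25·exp(−0.23105·5) = 7.875 mg/L
Dose 4 (150 mg at t=3 h): 150·exp(−0.23105·4) = 59.528 mg/L
Dose 5 (350 mg at t=4 h): 350·exp(−0.23105·3) = 175.000 mg/L
Dose 6 (345 mg at t=5 h): 345·exp(−0.23105·2) = 217.336 mg/L
C(7) = 46.630 + 118.750 + 7.875 + 59.528 + 175.000 + 217.336 = 625.118 mg/L

625.118 mg/L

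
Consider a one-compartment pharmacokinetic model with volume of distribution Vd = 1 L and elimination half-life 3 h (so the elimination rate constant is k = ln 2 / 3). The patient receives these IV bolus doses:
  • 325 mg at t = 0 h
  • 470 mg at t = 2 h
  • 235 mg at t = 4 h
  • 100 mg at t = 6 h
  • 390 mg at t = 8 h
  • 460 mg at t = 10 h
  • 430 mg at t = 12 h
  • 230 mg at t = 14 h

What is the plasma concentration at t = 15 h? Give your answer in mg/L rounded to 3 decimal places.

k = ln 2 / 3 = 0.23105 per h
Dose 1 (325 mg at t=0 h): 325·exp(−0.23105·15) = 10.156 mg/L
Dose 2 (470 mg at t=2 h): 470·exp(−0.23105·13) = 23.315 mg/L
Dose 3 (235 mg at t=4 h): 235·exp(−0.23105·11) = 18.505 mg/L
Dose 4 (100 mg at t=6 h): 100·exp(−0.23105·9) = 12.500 mg/L
Dose 5 (390 mg at t=8 h): 390·exp(−0.23105·7) = 77.386 mg/L
Dose 6 (460 mg at t=10 h): 460·exp(−0.23105·5) = 144.891 mg/L
Dose 7 (430 mg at t=12 h): 430·exp(−0.23105·3) = 215.000 mg/L
Dose 8 (230 mg at t=14 h): 230·exp(−0.23105·1) = 182.551 mg/L
C(15) = 10.156 + 23.315 + 18.505 + 12.500 + 77.386 + 144.891 + 215.000 + 182.551 = 684.304 mg/L

684.304 mg/L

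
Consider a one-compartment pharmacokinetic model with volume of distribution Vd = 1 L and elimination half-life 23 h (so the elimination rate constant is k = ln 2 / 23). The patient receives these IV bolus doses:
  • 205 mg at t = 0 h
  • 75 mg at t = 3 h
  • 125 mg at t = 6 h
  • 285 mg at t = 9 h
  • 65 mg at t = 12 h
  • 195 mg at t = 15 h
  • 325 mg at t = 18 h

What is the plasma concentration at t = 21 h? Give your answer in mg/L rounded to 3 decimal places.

939.727 mg/L

k = ln 2 / 23 = 0.03014 per h
Dose 1 (205 mg at t=0 h): 205·exp(−0.03014·21) = 108.868 mg/L
Dose 2 (75 mg at t=3 h): 75·exp(−0.03014·18) = 43.599 mg/L
Dose 3 (125 mg at t=6 h): 125·exp(−0.03014·15) = 79.540 mg/L
Dose 4 (285 mg at t=9 h): 285·exp(−0.03014·12) = 198.512 mg/L
Dose 5 (65 mg at t=12 h): 65·exp(−0.03014·9) = 49.559 mg/L
Dose 6 (195 mg at t=15 h): 195·exp(−0.03014·6) = 162.744 mg/L
Dose 7 (325 mg at t=18 h): 325·exp(−0.03014·3) = 296.906 mg/L
C(21) = 108.868 + 43.599 + 79.540 + 198.512 + 49.559 + 162.744 + 296.906 = 939.727 mg/L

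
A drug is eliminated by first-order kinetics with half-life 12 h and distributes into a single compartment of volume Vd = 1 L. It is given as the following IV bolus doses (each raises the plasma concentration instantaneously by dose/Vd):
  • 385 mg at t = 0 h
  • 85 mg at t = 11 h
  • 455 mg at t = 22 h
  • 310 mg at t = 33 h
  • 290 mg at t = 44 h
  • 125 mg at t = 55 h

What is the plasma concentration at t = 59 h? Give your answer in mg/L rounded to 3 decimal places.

k = ln 2 / 12 = 0.05776 per h
Dose 1 (385 mg at t=0 h): 385·exp(−0.05776·59) = 12.747 mg/L
Dose 2 (85 mg at t=11 h): 85·exp(−0.05776·48) = 5.312 mg/L
Dose 3 (455 mg at t=22 h): 455·exp(−0.05776·37) = 53.683 mg/L
Dose 4 (310 mg at t=33 h): 310·exp(−0.05776·26) = 69.045 mg/L
Dose 5 (290 mg at t=44 h): 290·exp(−0.05776·15) = 121.930 mg/L
Dose 6 (125 mg at t=55 h): 125·exp(−0.05776·4) = 99.213 mg/L
C(59) = 12.747 + 5.312 + 53.683 + 69.045 + 121.930 + 99.213 = 361.929 mg/L

361.929 mg/L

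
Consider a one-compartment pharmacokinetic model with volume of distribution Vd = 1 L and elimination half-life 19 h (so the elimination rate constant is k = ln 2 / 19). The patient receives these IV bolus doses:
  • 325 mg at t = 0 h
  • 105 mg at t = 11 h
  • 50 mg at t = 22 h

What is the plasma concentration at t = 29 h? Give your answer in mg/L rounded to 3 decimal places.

k = ln 2 / 19 = 0.03648 per h
Dose 1 (325 mg at t=0 h): 325·exp(−0.03648·29) = 112.828 mg/L
Dose 2 (105 mg at t=11 h): 105·exp(−0.03648·18) = 54.451 mg/L
Dose 3 (50 mg at t=22 h): 50·exp(−0.03648·7) = 38.731 mg/L
C(29) = 112.828 + 54.451 + 38.731 = 206.010 mg/L

206.010 mg/L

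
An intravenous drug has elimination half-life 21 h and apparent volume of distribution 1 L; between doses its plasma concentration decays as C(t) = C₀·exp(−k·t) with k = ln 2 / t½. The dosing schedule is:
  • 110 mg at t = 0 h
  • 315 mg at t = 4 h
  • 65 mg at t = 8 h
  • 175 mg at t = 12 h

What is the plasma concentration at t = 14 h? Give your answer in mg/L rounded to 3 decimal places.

k = ln 2 / 21 = 0.03301 per h
Dose 1 (110 mg at t=0 h): 110·exp(−0.03301·14) = 69.296 mg/L
Dose 2 (315 mg at t=4 h): 315·exp(−0.03301·10) = 226.445 mg/L
Dose 3 (65 mg at t=8 h): 65·exp(−0.03301·6) = 53.322 mg/L
Dose 4 (175 mg at t=12 h): 175·exp(−0.03301·2) = 163.821 mg/L
C(14) = 69.296 + 226.445 + 53.322 + 163.821 = 512.883 mg/L

512.883 mg/L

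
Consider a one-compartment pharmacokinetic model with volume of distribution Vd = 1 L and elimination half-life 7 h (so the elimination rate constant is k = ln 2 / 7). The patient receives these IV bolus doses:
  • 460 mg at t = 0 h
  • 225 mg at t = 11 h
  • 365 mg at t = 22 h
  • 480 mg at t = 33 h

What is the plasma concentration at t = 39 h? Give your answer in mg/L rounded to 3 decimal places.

k = ln 2 / 7 = 0.09902 per h
Dose 1 (460 mg at t=0 h): 460·exp(−0.09902·39) = 9.674 mg/L
Dose 2 (225 mg at t=11 h): 225·exp(−0.09902·28) = 14.062 mg/L
Dose 3 (365 mg at t=22 h): 365·exp(−0.09902·17) = 67.798 mg/L
Dose 4 (480 mg at t=33 h): 480·exp(−0.09902·6) = 264.981 mg/L
C(39) = 9.674 + 14.062 + 67.798 + 264.981 = 356.516 mg/L

356.516 mg/L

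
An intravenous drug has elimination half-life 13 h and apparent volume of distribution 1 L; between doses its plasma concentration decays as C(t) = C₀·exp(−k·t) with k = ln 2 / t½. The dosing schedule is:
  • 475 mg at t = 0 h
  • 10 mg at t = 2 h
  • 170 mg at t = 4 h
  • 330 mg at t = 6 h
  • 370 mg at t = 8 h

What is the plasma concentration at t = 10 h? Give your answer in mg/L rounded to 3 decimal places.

k = ln 2 / 13 = 0.05332 per h
Dose 1 (475 mg at t=0 h): 475·exp(−0.05332·10) = 278.697 mg/L
Dose 2 (10 mg at t=2 h): 10·exp(−0.05332·8) = 6.528 mg/L
Dose 3 (170 mg at t=4 h): 170·exp(−0.05332·6) = 123.456 mg/L
Dose 4 (330 mg at t=6 h): 330·exp(−0.05332·4) = 266.618 mg/L
Dose 5 (370 mg at t=8 h): 370·exp(−0.05332·2) = 332.575 mg/L
C(10) = 278.697 + 6.528 + 123.456 + 266.618 + 332.575 = 1007.873 mg/L

1007.873 mg/L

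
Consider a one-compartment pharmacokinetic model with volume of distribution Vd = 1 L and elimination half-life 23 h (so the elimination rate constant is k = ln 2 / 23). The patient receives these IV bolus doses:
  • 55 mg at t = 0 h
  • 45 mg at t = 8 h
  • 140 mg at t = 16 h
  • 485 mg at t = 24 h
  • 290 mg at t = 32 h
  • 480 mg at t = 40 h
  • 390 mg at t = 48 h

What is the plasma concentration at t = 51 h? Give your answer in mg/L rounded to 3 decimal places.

1152.287 mg/L

k = ln 2 / 23 = 0.03014 per h
Dose 1 (55 mg at t=0 h): 55·exp(−0.03014·51) = 11.827 mg/L
Dose 2 (45 mg at t=8 h): 45·exp(−0.03014·43) = 12.315 mg/L
Dose 3 (140 mg at t=16 h): 140·exp(−0.03014·35) = 48.757 mg/L
Dose 4 (485 mg at t=24 h): 485·exp(−0.03014·27) = 214.961 mg/L
Dose 5 (290 mg at t=32 h): 290·exp(−0.03014·19) = 163.577 mg/L
Dose 6 (480 mg at t=40 h): 480·exp(−0.03014·11) = 344.564 mg/L
Dose 7 (390 mg at t=48 h): 390·exp(−0.03014·3) = 356.287 mg/L
C(51) = 11.827 + 12.315 + 48.757 + 214.961 + 163.577 + 344.564 + 356.287 = 1152.287 mg/L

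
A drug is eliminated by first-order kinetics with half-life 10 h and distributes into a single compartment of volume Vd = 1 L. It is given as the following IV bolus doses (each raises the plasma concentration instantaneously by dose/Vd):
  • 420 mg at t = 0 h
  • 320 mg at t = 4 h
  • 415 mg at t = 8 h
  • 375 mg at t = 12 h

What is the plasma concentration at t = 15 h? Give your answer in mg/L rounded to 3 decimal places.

k = ln 2 / 10 = 0.06931 per h
Dose 1 (420 mg at t=0 h): 420·exp(−0.06931·15) = 148.492 mg/L
Dose 2 (320 mg at t=4 h): 320·exp(−0.06931·11) = 149.285 mg/L
Dose 3 (415 mg at t=8 h): 415·exp(−0.06931·7) = 255.462 mg/L
Dose 4 (375 mg at t=12 h): 375·exp(−0.06931·3) = 304.595 mg/L
C(15) = 148.492 + 149.285 + 255.462 + 304.595 = 857.835 mg/L

857.835 mg/L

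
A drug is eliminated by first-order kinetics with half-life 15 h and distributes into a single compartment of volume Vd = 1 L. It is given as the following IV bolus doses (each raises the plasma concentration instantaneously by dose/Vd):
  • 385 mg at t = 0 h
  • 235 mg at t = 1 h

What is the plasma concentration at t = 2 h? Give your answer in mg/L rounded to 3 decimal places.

k = ln 2 / 15 = 0.04621 per h
Dose 1 (385 mg at t=0 h): 385·exp(−0.04621·2) = 351.013 mg/L
Dose 2 (235 mg at t=1 h): 235·exp(−0.04621·1) = 224.388 mg/L
C(2) = 351.013 + 224.388 = 575.401 mg/L

575.401 mg/L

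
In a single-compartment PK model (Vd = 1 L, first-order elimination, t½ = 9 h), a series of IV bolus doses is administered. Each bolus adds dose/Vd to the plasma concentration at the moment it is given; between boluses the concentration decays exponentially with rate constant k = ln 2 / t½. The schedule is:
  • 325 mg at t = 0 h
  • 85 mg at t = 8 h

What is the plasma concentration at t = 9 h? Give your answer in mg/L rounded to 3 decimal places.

k = ln 2 / 9 = 0.07702 per h
Dose 1 (325 mg at t=0 h): 325·exp(−0.07702·9) = 162.500 mg/L
Dose 2 (85 mg at t=8 h): 85·exp(−0.07702·1) = 78.699 mg/L
C(9) = 162.500 + 78.699 = 241.199 mg/L

241.199 mg/L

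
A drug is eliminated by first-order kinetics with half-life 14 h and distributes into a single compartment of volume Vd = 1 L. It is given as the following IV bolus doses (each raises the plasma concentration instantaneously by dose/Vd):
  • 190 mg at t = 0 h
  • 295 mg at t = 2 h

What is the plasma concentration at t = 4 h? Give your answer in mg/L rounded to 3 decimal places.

423.052 mg/L

k = ln 2 / 14 = 0.04951 per h
Dose 1 (190 mg at t=0 h): 190·exp(−0.04951·4) = 155.864 mg/L
Dose 2 (295 mg at t=2 h): 295·exp(−0.04951·2) = 267.188 mg/L
C(4) = 155.864 + 267.188 = 423.052 mg/L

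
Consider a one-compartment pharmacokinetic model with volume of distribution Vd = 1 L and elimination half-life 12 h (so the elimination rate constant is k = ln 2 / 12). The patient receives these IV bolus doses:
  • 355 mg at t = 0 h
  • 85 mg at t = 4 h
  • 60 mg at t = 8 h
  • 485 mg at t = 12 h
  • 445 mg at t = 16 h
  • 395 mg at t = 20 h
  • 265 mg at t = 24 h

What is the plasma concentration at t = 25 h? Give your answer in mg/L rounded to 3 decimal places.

1171.045 mg/L

k = ln 2 / 12 = 0.05776 per h
Dose 1 (355 mg at t=0 h): 355·exp(−0.05776·25) = 83.769 mg/L
Dose 2 (85 mg at t=4 h): 85·exp(−0.05776·21) = 25.271 mg/L
Dose 3 (60 mg at t=8 h): 60·exp(−0.05776·17) = 22.475 mg/L
Dose 4 (485 mg at t=12 h): 485·exp(−0.05776·13) = 228.890 mg/L
Dose 5 (445 mg at t=16 h): 445·exp(−0.05776·9) = 264.599 mg/L
Dose 6 (395 mg at t=20 h): 395·exp(−0.05776·5) = 295.916 mg/L
Dose 7 (265 mg at t=24 h): 265·exp(−0.05776·1) = 250.127 mg/L
C(25) = 83.769 + 25.271 + 22.475 + 228.890 + 264.599 + 295.916 + 250.127 = 1171.045 mg/L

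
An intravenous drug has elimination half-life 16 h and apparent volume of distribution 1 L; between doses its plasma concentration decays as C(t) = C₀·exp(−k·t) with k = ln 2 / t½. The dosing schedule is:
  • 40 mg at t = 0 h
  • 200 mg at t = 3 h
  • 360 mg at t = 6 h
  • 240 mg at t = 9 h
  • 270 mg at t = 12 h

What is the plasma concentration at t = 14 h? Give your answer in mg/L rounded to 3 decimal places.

k = ln 2 / 16 = 0.04332 per h
Dose 1 (40 mg at t=0 h): 40·exp(−0.04332·14) = 21.810 mg/L
Dose 2 (200 mg at t=3 h): 200·exp(−0.04332·11) = 124.186 mg/L
Dose 3 (360 mg at t=6 h): 360·exp(−0.04332·8) = 254.558 mg/L
Dose 4 (240 mg at t=9 h): 240·exp(−0.04332·5) = 193.259 mg/L
Dose 5 (270 mg at t=12 h): 270·exp(−0.04332·2) = 247.591 mg/L
C(14) = 21.810 + 124.186 + 254.558 + 193.259 + 247.591 = 841.404 mg/L

841.404 mg/L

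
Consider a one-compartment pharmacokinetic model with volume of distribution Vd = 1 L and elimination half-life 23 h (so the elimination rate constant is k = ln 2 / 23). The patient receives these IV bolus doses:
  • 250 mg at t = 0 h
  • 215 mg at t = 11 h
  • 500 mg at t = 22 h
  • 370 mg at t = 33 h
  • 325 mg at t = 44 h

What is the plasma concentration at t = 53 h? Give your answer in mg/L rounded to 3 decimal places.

757.989 mg/L

k = ln 2 / 23 = 0.03014 per h
Dose 1 (250 mg at t=0 h): 250·exp(−0.03014·53) = 50.613 mg/L
Dose 2 (215 mg at t=11 h): 215·exp(−0.03014·42) = 60.636 mg/L
Dose 3 (500 mg at t=22 h): 500·exp(−0.03014·31) = 196.442 mg/L
Dose 4 (370 mg at t=33 h): 370·exp(−0.03014·20) = 202.505 mg/L
Dose 5 (325 mg at t=44 h): 325·exp(−0.03014·9) = 247.793 mg/L
C(53) = 50.613 + 60.636 + 196.442 + 202.505 + 247.793 = 757.989 mg/L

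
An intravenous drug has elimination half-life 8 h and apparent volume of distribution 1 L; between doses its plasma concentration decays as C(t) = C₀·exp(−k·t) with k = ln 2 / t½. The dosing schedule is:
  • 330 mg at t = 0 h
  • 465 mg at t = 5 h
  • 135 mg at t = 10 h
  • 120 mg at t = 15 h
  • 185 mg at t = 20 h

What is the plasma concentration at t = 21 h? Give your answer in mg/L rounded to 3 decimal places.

k = ln 2 / 8 = 0.08664 per h
Dose 1 (330 mg at t=0 h): 330·exp(−0.08664·21) = 53.495 mg/L
Dose 2 (465 mg at t=5 h): 465·exp(−0.08664·16) = 116.250 mg/L
Dose 3 (135 mg at t=10 h): 135·exp(−0.08664·11) = 52.050 mg/L
Dose 4 (120 mg at t=15 h): 120·exp(−0.08664·6) = 71.352 mg/L
Dose 5 (185 mg at t=20 h): 185·exp(−0.08664·1) = 169.646 mg/L
C(21) = 53.495 + 116.250 + 52.050 + 71.352 + 169.646 = 462.792 mg/L

462.792 mg/L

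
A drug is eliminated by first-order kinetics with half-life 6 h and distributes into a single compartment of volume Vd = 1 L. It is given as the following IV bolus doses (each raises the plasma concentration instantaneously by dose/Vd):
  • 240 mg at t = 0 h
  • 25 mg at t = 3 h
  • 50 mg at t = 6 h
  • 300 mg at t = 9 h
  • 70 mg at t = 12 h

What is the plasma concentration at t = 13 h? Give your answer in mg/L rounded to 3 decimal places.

k = ln 2 / 6 = 0.11552 per h
Dose 1 (240 mg at t=0 h): 240·exp(−0.11552·13) = 53.454 mg/L
Dose 2 (25 mg at t=3 h): 25·exp(−0.11552·10) = 7.875 mg/L
Dose 3 (50 mg at t=6 h): 50·exp(−0.11552·7) = 22.272 mg/L
Dose 4 (300 mg at t=9 h): 300·exp(−0.11552·4) = 188.988 mg/L
Dose 5 (70 mg at t=12 h): 70·exp(−0.11552·1) = 62.363 mg/L
C(13) = 53.454 + 7.875 + 22.272 + 188.988 + 62.363 = 334.952 mg/L

334.952 mg/L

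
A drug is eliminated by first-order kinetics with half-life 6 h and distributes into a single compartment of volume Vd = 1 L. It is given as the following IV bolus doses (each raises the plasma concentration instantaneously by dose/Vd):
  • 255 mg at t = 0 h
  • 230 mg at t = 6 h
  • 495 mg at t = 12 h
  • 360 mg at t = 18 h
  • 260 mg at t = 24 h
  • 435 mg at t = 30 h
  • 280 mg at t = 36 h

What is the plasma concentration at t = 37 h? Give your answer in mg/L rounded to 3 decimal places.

k = ln 2 / 6 = 0.11552 per h
Dose 1 (255 mg at t=0 h): 255·exp(−0.11552·37) = 3.550 mg/L
Dose 2 (230 mg at t=6 h): 230·exp(−0.11552·31) = 6.403 mg/L
Dose 3 (495 mg at t=12 h): 495·exp(−0.11552·25) = 27.562 mg/L
Dose 4 (360 mg at t=18 h): 360·exp(−0.11552·19) = 40.090 mg/L
Dose 5 (260 mg at t=24 h): 260·exp(−0.11552·13) = 57.908 mg/L
Dose 6 (435 mg at t=30 h): 435·exp(−0.11552·7) = 193.770 mg/L
Dose 7 (280 mg at t=36 h): 280·exp(−0.11552·1) = 249.452 mg/L
C(37) = 3.550 + 6.403 + 27.562 + 40.090 + 57.908 + 193.770 + 249.452 = 578.736 mg/L

578.736 mg/L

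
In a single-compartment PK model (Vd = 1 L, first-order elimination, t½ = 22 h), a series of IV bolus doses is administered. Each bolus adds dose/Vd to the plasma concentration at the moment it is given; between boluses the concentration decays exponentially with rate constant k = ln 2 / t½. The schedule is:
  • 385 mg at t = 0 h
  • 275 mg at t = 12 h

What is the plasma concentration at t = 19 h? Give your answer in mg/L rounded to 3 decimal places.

432.155 mg/L

k = ln 2 / 22 = 0.03151 per h
Dose 1 (385 mg at t=0 h): 385·exp(−0.03151·19) = 211.583 mg/L
Dose 2 (275 mg at t=12 h): 275·exp(−0.03151·7) = 220.572 mg/L
C(19) = 211.583 + 220.572 = 432.155 mg/L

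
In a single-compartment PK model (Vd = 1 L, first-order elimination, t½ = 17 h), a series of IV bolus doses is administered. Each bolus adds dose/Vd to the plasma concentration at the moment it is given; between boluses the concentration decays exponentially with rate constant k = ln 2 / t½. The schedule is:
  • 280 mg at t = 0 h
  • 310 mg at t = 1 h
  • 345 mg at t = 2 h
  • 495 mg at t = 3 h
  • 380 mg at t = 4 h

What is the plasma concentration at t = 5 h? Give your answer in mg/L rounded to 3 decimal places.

k = ln 2 / 17 = 0.04077 per h
Dose 1 (280 mg at t=0 h): 280·exp(−0.04077·5) = 228.360 mg/L
Dose 2 (310 mg at t=1 h): 310·exp(−0.04077·4) = 263.349 mg/L
Dose 3 (345 mg at t=2 h): 345·exp(−0.04077·3) = 305.278 mg/L
Dose 4 (495 mg at t=3 h): 495·exp(−0.04077·2) = 456.236 mg/L
Dose 5 (380 mg at t=4 h): 380·exp(−0.04077·1) = 364.818 mg/L
C(5) = 228.360 + 263.349 + 305.278 + 456.236 + 364.818 = 1618.041 mg/L

1618.041 mg/L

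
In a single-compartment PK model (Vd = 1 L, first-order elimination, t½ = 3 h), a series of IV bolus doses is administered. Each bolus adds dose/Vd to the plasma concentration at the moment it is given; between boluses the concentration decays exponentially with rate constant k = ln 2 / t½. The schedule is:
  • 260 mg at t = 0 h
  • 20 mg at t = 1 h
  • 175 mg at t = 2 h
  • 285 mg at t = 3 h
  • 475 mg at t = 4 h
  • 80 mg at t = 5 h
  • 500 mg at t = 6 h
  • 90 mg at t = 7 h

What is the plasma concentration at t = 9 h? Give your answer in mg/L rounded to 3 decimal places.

629.684 mg/L

k = ln 2 / 3 = 0.23105 per h
Dose 1 (260 mg at t=0 h): 260·exp(−0.23105·9) = 32.500 mg/L
Dose 2 (20 mg at t=1 h): 20·exp(−0.23105·8) = 3.150 mg/L
Dose 3 (175 mg at t=2 h): 175·exp(−0.23105·7) = 34.724 mg/L
Dose 4 (285 mg at t=3 h): 285·exp(−0.23105·6) = 71.250 mg/L
Dose 5 (475 mg at t=4 h): 475·exp(−0.23105·5) = 149.616 mg/L
Dose 6 (80 mg at t=5 h): 80·exp(−0.23105·4) = 31.748 mg/L
Dose 7 (500 mg at t=6 h): 500·exp(−0.23105·3) = 250.000 mg/L
Dose 8 (90 mg at t=7 h): 90·exp(−0.23105·2) = 56.696 mg/L
C(9) = 32.500 + 3.150 + 34.724 + 71.250 + 149.616 + 31.748 + 250.000 + 56.696 = 629.684 mg/L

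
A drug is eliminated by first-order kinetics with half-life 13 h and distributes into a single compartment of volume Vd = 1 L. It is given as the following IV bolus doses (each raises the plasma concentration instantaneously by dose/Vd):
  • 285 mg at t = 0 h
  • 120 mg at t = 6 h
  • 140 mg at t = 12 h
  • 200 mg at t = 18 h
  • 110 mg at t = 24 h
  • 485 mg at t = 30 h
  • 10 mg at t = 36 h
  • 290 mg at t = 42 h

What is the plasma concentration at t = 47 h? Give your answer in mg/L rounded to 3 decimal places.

k = ln 2 / 13 = 0.05332 per h
Dose 1 (285 mg at t=0 h): 285·exp(−0.05332·47) = 23.254 mg/L
Dose 2 (120 mg at t=6 h): 120·exp(−0.05332·41) = 13.483 mg/L
Dose 3 (140 mg at t=12 h): 140·exp(−0.05332·35) = 21.660 mg/L
Dose 4 (200 mg at t=18 h): 200·exp(−0.05332·29) = 42.609 mg/L
Dose 5 (110 mg at t=24 h): 110·exp(−0.05332·23) = 32.270 mg/L
Dose 6 (485 mg at t=30 h): 485·exp(−0.05332·17) = 195.924 mg/L
Dose 7 (10 mg at t=36 h): 10·exp(−0.05332·11) = 5.563 mg/L
Dose 8 (290 mg at t=42 h): 290·exp(−0.05332·5) = 222.135 mg/L
C(47) = 23.254 + 13.483 + 21.660 + 42.609 + 32.270 + 195.924 + 5.563 + 222.135 = 556.898 mg/L

556.898 mg/L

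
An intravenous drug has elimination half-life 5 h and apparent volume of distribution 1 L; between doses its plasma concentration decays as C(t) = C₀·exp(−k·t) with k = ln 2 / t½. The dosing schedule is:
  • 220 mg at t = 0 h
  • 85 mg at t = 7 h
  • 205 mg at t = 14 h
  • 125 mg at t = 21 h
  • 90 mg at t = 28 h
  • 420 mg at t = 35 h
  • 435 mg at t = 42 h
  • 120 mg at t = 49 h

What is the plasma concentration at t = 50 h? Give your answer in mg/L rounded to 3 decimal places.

308.797 mg/L

k = ln 2 / 5 = 0.13863 per h
Dose 1 (220 mg at t=0 h): 220·exp(−0.13863·50) = 0.215 mg/L
Dose 2 (85 mg at t=7 h): 85·exp(−0.13863·43) = 0.219 mg/L
Dose 3 (205 mg at t=14 h): 205·exp(−0.13863·36) = 1.394 mg/L
Dose 4 (125 mg at t=21 h): 125·exp(−0.13863·29) = 2.244 mg/L
Dose 5 (90 mg at t=28 h): 90·exp(−0.13863·22) = 4.263 mg/L
Dose 6 (420 mg at t=35 h): 420·exp(−0.13863·15) = 52.500 mg/L
Dose 7 (435 mg at t=42 h): 435·exp(−0.13863·8) = 143.496 mg/L
Dose 8 (120 mg at t=49 h): 120·exp(−0.13863·1) = 104.466 mg/L
C(50) = 0.215 + 0.219 + 1.394 + 2.244 + 4.263 + 52.500 + 143.496 + 104.466 = 308.797 mg/L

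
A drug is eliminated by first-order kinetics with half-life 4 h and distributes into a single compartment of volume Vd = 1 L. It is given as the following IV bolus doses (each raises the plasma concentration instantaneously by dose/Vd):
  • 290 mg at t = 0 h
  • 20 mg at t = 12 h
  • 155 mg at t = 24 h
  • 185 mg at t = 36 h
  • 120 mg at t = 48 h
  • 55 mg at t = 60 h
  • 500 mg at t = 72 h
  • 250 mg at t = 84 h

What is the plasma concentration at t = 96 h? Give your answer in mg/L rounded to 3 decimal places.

39.205 mg/L

k = ln 2 / 4 = 0.17329 per h
Dose 1 (290 mg at t=0 h): 290·exp(−0.17329·96) = 0.000 mg/L
Dose 2 (20 mg at t=12 h): 20·exp(−0.17329·84) = 0.000 mg/L
Dose 3 (155 mg at t=24 h): 155·exp(−0.17329·72) = 0.001 mg/L
Dose 4 (185 mg at t=36 h): 185·exp(−0.17329·60) = 0.006 mg/L
Dose 5 (120 mg at t=48 h): 120·exp(−0.17329·48) = 0.029 mg/L
Dose 6 (55 mg at t=60 h): 55·exp(−0.17329·36) = 0.107 mg/L
Dose 7 (500 mg at t=72 h): 500·exp(−0.17329·24) = 7.813 mg/L
Dose 8 (250 mg at t=84 h): 250·exp(−0.17329·12) = 31.250 mg/L
C(96) = 0.000 + 0.000 + 0.001 + 0.006 + 0.029 + 0.107 + 7.813 + 31.250 = 39.205 mg/L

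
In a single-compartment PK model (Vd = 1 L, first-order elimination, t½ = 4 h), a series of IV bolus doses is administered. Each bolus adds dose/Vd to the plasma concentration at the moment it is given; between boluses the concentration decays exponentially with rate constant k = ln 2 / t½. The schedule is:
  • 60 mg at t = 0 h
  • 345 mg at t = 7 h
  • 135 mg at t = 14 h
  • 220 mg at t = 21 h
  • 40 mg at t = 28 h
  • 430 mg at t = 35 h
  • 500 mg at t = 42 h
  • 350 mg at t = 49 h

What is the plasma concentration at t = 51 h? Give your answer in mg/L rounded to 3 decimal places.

381.832 mg/L

k = ln 2 / 4 = 0.17329 per h
Dose 1 (60 mg at t=0 h): 60·exp(−0.17329·51) = 0.009 mg/L
Dose 2 (345 mg at t=7 h): 345·exp(−0.17329·44) = 0.168 mg/L
Dose 3 (135 mg at t=14 h): 135·exp(−0.17329·37) = 0.222 mg/L
Dose 4 (220 mg at t=21 h): 220·exp(−0.17329·30) = 1.215 mg/L
Dose 5 (40 mg at t=28 h): 40·exp(−0.17329·23) = 0.743 mg/L
Dose 6 (430 mg at t=35 h): 430·exp(−0.17329·16) = 26.875 mg/L
Dose 7 (500 mg at t=42 h): 500·exp(−0.17329·9) = 105.112 mg/L
Dose 8 (350 mg at t=49 h): 350·exp(−0.17329·2) = 247.487 mg/L
C(51) = 0.009 + 0.168 + 0.222 + 1.215 + 0.743 + 26.875 + 105.112 + 247.487 = 381.832 mg/L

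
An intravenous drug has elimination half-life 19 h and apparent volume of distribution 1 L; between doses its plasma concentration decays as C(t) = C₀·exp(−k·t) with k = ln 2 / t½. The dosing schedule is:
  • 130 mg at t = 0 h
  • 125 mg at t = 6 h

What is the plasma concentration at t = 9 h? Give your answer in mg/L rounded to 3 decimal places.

k = ln 2 / 19 = 0.03648 per h
Dose 1 (130 mg at t=0 h): 130·exp(−0.03648·9) = 93.616 mg/L
Dose 2 (125 mg at t=6 h): 125·exp(−0.03648·3) = 112.042 mg/L
C(9) = 93.616 + 112.042 = 205.658 mg/L

205.658 mg/L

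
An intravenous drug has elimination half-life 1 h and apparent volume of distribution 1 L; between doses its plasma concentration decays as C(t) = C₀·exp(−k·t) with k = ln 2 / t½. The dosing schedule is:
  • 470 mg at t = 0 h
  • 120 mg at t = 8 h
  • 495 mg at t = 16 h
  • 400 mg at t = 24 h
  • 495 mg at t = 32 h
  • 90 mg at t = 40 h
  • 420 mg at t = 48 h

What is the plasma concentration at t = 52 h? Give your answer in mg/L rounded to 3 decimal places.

k = ln 2 / 1 = 0.69315 per h
Dose 1 (470 mg at t=0 h): 470·exp(−0.69315·52) = 0.000 mg/L
Dose 2 (120 mg at t=8 h): 120·exp(−0.69315·44) = 0.000 mg/L
Dose 3 (495 mg at t=16 h): 495·exp(−0.69315·36) = 0.000 mg/L
Dose 4 (400 mg at t=24 h): 400·exp(−0.69315·28) = 0.000 mg/L
Dose 5 (495 mg at t=32 h): 495·exp(−0.69315·20) = 0.000 mg/L
Dose 6 (90 mg at t=40 h): 90·exp(−0.69315·12) = 0.022 mg/L
Dose 7 (420 mg at t=48 h): 420·exp(−0.69315·4) = 26.250 mg/L
C(52) = 0.000 + 0.000 + 0.000 + 0.000 + 0.000 + 0.022 + 26.250 = 26.272 mg/L

26.272 mg/L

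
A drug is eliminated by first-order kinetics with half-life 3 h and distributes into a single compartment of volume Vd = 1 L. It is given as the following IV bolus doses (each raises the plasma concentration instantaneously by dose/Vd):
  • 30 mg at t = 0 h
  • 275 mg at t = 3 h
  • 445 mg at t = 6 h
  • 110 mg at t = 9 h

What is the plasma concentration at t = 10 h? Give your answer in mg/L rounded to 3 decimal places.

321.449 mg/L

k = ln 2 / 3 = 0.23105 per h
Dose 1 (30 mg at t=0 h): 30·exp(−0.23105·10) = 2.976 mg/L
Dose 2 (275 mg at t=3 h): 275·exp(−0.23105·7) = 54.567 mg/L
Dose 3 (445 mg at t=6 h): 445·exp(−0.23105·4) = 176.598 mg/L
Dose 4 (110 mg at t=9 h): 110·exp(−0.23105·1) = 87.307 mg/L
C(10) = 2.976 + 54.567 + 176.598 + 87.307 = 321.449 mg/L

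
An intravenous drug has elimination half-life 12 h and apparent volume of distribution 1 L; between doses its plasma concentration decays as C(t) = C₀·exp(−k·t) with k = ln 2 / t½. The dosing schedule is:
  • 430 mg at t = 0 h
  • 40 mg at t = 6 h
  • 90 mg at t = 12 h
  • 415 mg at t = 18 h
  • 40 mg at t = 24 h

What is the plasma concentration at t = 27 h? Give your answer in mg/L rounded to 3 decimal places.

420.525 mg/L

k = ln 2 / 12 = 0.05776 per h
Dose 1 (430 mg at t=0 h): 430·exp(−0.05776·27) = 90.396 mg/L
Dose 2 (40 mg at t=6 h): 40·exp(−0.05776·21) = 11.892 mg/L
Dose 3 (90 mg at t=12 h): 90·exp(−0.05776·15) = 37.840 mg/L
Dose 4 (415 mg at t=18 h): 415·exp(−0.05776·9) = 246.760 mg/L
Dose 5 (40 mg at t=24 h): 40·exp(−0.05776·3) = 33.636 mg/L
C(27) = 90.396 + 11.892 + 37.840 + 246.760 + 33.636 = 420.525 mg/L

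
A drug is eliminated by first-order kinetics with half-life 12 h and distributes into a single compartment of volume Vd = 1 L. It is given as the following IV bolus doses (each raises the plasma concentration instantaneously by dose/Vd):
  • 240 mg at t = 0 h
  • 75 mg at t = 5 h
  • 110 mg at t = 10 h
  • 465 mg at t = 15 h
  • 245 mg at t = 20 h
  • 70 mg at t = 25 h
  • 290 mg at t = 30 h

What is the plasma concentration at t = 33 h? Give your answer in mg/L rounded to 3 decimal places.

k = ln 2 / 12 = 0.05776 per h
Dose 1 (240 mg at t=0 h): 240·exp(−0.05776·33) = 35.676 mg/L
Dose 2 (75 mg at t=5 h): 75·exp(−0.05776·28) = 14.882 mg/L
Dose 3 (110 mg at t=10 h): 110·exp(−0.05776·23) = 29.135 mg/L
Dose 4 (465 mg at t=15 h): 465·exp(−0.05776·18) = 164.402 mg/L
Dose 5 (245 mg at t=20 h): 245·exp(−0.05776·13) = 115.625 mg/L
Dose 6 (70 mg at t=25 h): 70·exp(−0.05776·8) = 44.097 mg/L
Dose 7 (290 mg at t=30 h): 290·exp(−0.05776·3) = 243.860 mg/L
C(33) = 35.676 + 14.882 + 29.135 + 164.402 + 115.625 + 44.097 + 243.860 = 647.677 mg/L

647.677 mg/L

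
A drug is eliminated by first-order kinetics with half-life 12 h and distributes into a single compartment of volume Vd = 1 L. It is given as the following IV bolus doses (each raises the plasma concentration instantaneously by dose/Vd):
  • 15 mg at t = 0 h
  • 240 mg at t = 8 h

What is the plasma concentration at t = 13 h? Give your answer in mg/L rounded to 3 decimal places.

186.876 mg/L

k = ln 2 / 12 = 0.05776 per h
Dose 1 (15 mg at t=0 h): 15·exp(−0.05776·13) = 7.079 mg/L
Dose 2 (240 mg at t=8 h): 240·exp(−0.05776·5) = 179.797 mg/L
C(13) = 7.079 + 179.797 = 186.876 mg/L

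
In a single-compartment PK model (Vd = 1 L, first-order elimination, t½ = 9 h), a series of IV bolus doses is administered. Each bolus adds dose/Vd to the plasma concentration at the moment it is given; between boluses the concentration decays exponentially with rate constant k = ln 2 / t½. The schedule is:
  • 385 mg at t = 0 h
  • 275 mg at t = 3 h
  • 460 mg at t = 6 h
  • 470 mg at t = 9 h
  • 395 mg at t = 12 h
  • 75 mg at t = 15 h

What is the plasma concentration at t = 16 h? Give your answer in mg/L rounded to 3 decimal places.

1060.121 mg/L

k = ln 2 / 9 = 0.07702 per h
Dose 1 (385 mg at t=0 h): 385·exp(−0.07702·16) = 112.278 mg/L
Dose 2 (275 mg at t=3 h): 275·exp(−0.07702·13) = 101.044 mg/L
Dose 3 (460 mg at t=6 h): 460·exp(−0.07702·10) = 212.951 mg/L
Dose 4 (470 mg at t=9 h): 470·exp(−0.07702·7) = 274.134 mg/L
Dose 5 (395 mg at t=12 h): 395·exp(−0.07702·4) = 290.273 mg/L
Dose 6 (75 mg at t=15 h): 75·exp(−0.07702·1) = 69.441 mg/L
C(16) = 112.278 + 101.044 + 212.951 + 274.134 + 290.273 + 69.441 = 1060.121 mg/L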